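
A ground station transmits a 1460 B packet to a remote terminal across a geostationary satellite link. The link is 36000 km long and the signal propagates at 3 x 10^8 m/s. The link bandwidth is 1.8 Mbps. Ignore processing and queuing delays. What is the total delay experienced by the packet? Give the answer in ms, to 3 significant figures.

L = 1460 × 8 = 11680 bits.
Transmission delay = L/R = 11680 / 1800000 = 6.48889 ms.
Propagation delay = d/s = 36000000 m / 300000000 m/s = 120 ms.
Total = 126 ms.

126 ms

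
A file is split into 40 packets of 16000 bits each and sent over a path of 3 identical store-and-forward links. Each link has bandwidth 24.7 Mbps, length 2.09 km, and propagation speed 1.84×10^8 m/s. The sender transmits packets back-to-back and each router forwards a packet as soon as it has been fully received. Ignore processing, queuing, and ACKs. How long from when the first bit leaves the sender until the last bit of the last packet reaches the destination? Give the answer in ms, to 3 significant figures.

Per-hop transmission t_tx = L/R = 16000/24700000 = 0.647773 ms.
Per-hop propagation t_prop = 2090/184000000 = 0.0113587 ms.
Pipeline fill: first packet needs 3·t_tx to clear all hops; remaining 39 packets each add one t_tx.
Total = (3+40-1)·t_tx + 3·t_prop = 42·0.647773 + 3·0.0113587 = 27.2 ms.

27.2 ms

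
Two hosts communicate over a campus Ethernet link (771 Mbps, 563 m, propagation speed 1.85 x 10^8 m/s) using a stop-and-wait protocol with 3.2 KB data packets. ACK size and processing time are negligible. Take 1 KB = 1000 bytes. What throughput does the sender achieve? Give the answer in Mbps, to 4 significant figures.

651.6 Mbps

t_tx = L/R = 25600/771000000 = 3.32036e-05 s.
t_prop = 563/185000000 = 3.04324e-06 s; RTT = 6.08649e-06 s.
Cycle = t_tx + RTT = 3.92901e-05 s.
Throughput = L / cycle = 25600 / 3.92901e-05 = 651.6 Mbps.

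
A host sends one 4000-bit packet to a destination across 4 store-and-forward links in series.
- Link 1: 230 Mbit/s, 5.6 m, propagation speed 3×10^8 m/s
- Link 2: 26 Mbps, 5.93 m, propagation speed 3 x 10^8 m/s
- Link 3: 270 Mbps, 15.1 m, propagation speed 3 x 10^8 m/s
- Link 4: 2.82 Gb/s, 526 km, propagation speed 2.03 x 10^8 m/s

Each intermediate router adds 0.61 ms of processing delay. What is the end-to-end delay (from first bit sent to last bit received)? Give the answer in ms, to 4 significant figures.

4.609 ms

Transmission delays (L/R per hop): 0.0173913, 0.153846, 0.0148148, 0.00141844 ms; sum = 0.187471 ms.
Propagation delays (d/s per hop): 1.86667e-05, 1.97667e-05, 5.03333e-05, 2.59113 ms; sum = 2.59122 ms.
Processing at 3 router(s): 3 × 0.61 ms = 1.83 ms.
End-to-end = 4.609 ms.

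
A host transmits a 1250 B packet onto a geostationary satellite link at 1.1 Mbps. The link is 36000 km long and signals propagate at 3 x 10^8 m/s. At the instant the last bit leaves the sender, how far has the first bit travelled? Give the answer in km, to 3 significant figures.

t_tx = L/R = 10000/1100000 = 0.00909091 s.
Distance = s × t_tx = 300000000 × 0.00909091 = 2730 km.

2730 km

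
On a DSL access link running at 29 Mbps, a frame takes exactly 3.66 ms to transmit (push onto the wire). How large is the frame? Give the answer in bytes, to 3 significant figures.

13300 bytes

L = R × t_tx = 29000000 b/s × 0.00366 s = 106140 bits.
In bytes: 106140 / 8 = 13300 bytes.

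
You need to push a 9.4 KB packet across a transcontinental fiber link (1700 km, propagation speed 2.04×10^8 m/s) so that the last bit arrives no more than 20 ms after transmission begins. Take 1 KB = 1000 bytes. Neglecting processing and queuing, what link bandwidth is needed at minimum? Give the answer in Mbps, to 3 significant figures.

6.45 Mbps

L = 75200 bits.
Propagation delay = 1700000 / 204000000 = 8.33333 ms.
Transmission budget = 20 − 8.33333 = 11.6667 ms.
R ≥ L / t_tx = 75200 bits / 0.0116667 s = 6.45 Mbps.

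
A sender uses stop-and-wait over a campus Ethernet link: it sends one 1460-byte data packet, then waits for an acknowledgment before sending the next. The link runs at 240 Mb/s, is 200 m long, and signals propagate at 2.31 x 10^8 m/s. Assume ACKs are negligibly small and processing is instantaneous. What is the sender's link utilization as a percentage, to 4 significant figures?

96.56 %

t_tx = L/R = 11680/240000000 = 4.86667e-05 s.
t_prop = 200/231000000 = 8.65801e-07 s; RTT = 1.7316e-06 s.
Cycle = t_tx + RTT = 5.03983e-05 s.
Utilization = t_tx / cycle = 4.86667e-05/5.03983e-05 = 96.56 %.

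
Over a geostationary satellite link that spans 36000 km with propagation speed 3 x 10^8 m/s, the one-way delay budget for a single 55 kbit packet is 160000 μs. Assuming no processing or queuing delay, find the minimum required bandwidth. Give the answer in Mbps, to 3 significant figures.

1.38 Mbps

Propagation delay = 36000000 / 300000000 = 120000 μs.
Transmission budget = 160000 − 120000 = 40000 μs.
R ≥ L / t_tx = 55000 bits / 0.04 s = 1.38 Mbps.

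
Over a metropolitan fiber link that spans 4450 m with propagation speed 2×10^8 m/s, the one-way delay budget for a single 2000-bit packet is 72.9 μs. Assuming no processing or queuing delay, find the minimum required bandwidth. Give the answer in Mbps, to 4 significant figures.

Propagation delay = 4450 / 200000000 = 22.25 μs.
Transmission budget = 72.9 − 22.25 = 50.65 μs.
R ≥ L / t_tx = 2000 bits / 5.065e-05 s = 39.49 Mbps.

39.49 Mbps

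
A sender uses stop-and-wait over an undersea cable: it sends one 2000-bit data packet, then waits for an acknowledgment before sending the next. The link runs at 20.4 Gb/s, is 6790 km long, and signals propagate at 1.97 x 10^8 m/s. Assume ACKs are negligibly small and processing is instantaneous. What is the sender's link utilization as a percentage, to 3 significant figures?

0.000142 %

t_tx = L/R = 2000/20400000000 = 9.80392e-08 s.
t_prop = 6790000/197000000 = 0.034467 s; RTT = 0.068934 s.
Cycle = t_tx + RTT = 0.0689341 s.
Utilization = t_tx / cycle = 9.80392e-08/0.0689341 = 0.000142 %.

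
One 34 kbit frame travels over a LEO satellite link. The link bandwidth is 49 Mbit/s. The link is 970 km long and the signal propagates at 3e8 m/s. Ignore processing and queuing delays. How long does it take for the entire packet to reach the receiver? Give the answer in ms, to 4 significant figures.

3.927 ms

L = 34000 bits.
Transmission delay = L/R = 34000 / 49000000 = 0.693878 ms.
Propagation delay = d/s = 970000 m / 300000000 m/s = 3.23333 ms.
Total = 3.927 ms.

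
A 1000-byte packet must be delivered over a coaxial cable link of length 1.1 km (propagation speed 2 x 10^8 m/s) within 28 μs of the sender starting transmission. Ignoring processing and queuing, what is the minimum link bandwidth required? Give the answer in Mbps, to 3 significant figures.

356 Mbps

L = 8000 bits.
Propagation delay = 1100 / 200000000 = 5.5 μs.
Transmission budget = 28 − 5.5 = 22.5 μs.
R ≥ L / t_tx = 8000 bits / 2.25e-05 s = 356 Mbps.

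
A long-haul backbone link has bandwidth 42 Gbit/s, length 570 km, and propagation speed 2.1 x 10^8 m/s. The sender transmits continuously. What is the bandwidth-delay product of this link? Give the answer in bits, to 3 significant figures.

114000000 bits

Propagation delay = 570000 / 210000000 = 0.00271429 s.
BDP = R × t_prop = 42000000000 × 0.00271429 = 114000000 bits.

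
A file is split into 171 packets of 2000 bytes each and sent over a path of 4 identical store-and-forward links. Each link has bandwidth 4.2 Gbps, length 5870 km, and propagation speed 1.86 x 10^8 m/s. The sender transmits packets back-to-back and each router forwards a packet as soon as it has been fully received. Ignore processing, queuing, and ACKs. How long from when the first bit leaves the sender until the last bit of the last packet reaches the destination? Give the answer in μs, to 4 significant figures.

126900 μs

Per-hop transmission t_tx = L/R = 16000/4200000000 = 3.80952 μs.
Per-hop propagation t_prop = 5870000/186000000 = 31559.1 μs.
Pipeline fill: first packet needs 4·t_tx to clear all hops; remaining 170 packets each add one t_tx.
Total = (4+171-1)·t_tx + 4·t_prop = 174·3.80952 + 4·31559.1 = 126900 μs.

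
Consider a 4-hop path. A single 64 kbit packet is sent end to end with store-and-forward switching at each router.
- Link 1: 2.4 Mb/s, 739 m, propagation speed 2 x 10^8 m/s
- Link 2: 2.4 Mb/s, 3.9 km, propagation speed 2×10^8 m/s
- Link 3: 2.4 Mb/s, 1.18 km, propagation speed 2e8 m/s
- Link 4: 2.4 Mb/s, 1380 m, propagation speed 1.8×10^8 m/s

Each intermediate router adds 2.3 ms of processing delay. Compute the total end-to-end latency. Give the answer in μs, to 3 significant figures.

L = 64000 bits.
Transmission delay per hop = L/R = 64000/2400000 = 26666.7 μs; 4 hops → 106667 μs.
Propagation delays (d/s per hop): 3.695, 19.5, 5.9, 7.66667 μs; sum = 36.7617 μs.
Processing at 3 router(s): 3 × 2.3 ms = 6900 μs.
End-to-end = 114000 μs.

114000 μs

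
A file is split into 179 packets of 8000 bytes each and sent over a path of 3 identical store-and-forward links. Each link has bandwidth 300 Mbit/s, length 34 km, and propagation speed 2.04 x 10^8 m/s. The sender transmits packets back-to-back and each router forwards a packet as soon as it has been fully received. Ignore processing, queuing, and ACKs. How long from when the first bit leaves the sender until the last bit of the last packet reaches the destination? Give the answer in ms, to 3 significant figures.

Per-hop transmission t_tx = L/R = 64000/300000000 = 0.213333 ms.
Per-hop propagation t_prop = 34000/204000000 = 0.166667 ms.
Pipeline fill: first packet needs 3·t_tx to clear all hops; remaining 178 packets each add one t_tx.
Total = (3+179-1)·t_tx + 3·t_prop = 181·0.213333 + 3·0.166667 = 39.1 ms.

39.1 ms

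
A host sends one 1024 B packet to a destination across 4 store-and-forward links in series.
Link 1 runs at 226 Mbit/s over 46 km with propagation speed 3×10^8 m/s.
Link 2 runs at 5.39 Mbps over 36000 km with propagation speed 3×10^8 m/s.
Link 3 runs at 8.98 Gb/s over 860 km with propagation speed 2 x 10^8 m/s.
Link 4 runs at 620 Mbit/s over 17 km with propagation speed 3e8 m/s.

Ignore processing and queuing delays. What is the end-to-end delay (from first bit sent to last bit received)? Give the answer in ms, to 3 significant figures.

126 ms

L = 1024 × 8 = 8192 bits.
Transmission delays (L/R per hop): 0.0362478, 1.51985, 0.000912249, 0.0132129 ms; sum = 1.57022 ms.
Propagation delays (d/s per hop): 0.153333, 120, 4.3, 0.0566667 ms; sum = 124.51 ms.
End-to-end = 126 ms.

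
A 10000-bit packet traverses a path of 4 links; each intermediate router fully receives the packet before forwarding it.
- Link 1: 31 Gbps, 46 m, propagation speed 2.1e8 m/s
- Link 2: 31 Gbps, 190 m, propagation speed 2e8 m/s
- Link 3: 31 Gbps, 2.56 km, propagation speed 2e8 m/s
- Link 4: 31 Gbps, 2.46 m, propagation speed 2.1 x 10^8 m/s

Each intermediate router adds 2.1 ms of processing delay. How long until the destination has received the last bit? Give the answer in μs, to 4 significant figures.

Transmission delay per hop = L/R = 10000/31000000000 = 0.322581 μs; 4 hops → 1.29032 μs.
Propagation delays (d/s per hop): 0.219048, 0.95, 12.8, 0.0117143 μs; sum = 13.9808 μs.
Processing at 3 router(s): 3 × 2.1 ms = 6300 μs.
End-to-end = 6315 μs.

6315 μs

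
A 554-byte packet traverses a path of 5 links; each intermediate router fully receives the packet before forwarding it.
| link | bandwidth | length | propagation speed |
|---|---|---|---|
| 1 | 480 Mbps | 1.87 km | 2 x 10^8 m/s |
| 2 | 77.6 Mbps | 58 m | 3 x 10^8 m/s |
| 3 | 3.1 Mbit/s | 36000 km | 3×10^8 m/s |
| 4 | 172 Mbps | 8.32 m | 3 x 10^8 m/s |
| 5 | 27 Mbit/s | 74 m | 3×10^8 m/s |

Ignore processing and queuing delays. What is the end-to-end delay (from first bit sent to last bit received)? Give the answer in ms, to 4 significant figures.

L = 554 × 8 = 4432 bits.
Transmission delays (L/R per hop): 0.00923333, 0.0571134, 1.42968, 0.0257674, 0.164148 ms; sum = 1.68594 ms.
Propagation delays (d/s per hop): 0.00935, 0.000193333, 120, 2.77333e-05, 0.000246667 ms; sum = 120.01 ms.
End-to-end = 121.7 ms.

121.7 ms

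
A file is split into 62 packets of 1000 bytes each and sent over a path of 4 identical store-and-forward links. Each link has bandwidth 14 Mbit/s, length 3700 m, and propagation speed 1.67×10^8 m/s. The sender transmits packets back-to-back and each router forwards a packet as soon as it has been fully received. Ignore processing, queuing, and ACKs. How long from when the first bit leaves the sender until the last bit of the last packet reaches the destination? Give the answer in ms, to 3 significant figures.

Per-hop transmission t_tx = L/R = 8000/14000000 = 0.571429 ms.
Per-hop propagation t_prop = 3700/167000000 = 0.0221557 ms.
Pipeline fill: first packet needs 4·t_tx to clear all hops; remaining 61 packets each add one t_tx.
Total = (4+62-1)·t_tx + 4·t_prop = 65·0.571429 + 4·0.0221557 = 37.2 ms.

37.2 ms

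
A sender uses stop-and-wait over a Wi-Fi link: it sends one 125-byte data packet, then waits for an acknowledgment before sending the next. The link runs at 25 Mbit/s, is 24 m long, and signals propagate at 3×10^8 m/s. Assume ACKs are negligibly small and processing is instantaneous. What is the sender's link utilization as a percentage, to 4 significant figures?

t_tx = L/R = 1000/25000000 = 4e-05 s.
t_prop = 24/300000000 = 8e-08 s; RTT = 1.6e-07 s.
Cycle = t_tx + RTT = 4.016e-05 s.
Utilization = t_tx / cycle = 4e-05/4.016e-05 = 99.60 %.

99.60 %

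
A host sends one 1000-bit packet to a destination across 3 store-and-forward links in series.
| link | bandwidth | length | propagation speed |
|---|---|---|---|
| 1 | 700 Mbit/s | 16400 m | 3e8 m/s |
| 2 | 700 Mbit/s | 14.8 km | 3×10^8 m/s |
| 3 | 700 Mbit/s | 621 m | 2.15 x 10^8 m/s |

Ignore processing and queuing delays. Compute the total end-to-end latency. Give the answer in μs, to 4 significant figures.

111.2 μs

Transmission delay per hop = L/R = 1000/700000000 = 1.42857 μs; 3 hops → 4.28571 μs.
Propagation delays (d/s per hop): 54.6667, 49.3333, 2.88837 μs; sum = 106.888 μs.
End-to-end = 111.2 μs.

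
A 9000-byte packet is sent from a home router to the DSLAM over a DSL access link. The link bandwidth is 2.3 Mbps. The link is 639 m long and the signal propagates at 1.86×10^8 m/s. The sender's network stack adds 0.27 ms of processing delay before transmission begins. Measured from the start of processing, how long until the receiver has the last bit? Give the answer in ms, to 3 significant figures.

31.6 ms

L = 9000 × 8 = 72000 bits.
Transmission delay = L/R = 72000 / 2300000 = 31.3043 ms.
Propagation delay = d/s = 639 m / 186000000 m/s = 0.00343548 ms.
Plus processing delay 0.27 ms = 0.27 ms.
Total = 31.6 ms.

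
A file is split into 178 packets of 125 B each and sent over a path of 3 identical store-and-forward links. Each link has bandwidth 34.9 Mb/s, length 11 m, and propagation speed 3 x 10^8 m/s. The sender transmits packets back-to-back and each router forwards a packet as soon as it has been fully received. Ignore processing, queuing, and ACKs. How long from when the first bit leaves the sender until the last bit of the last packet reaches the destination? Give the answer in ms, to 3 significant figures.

Per-hop transmission t_tx = L/R = 1000/34900000 = 0.0286533 ms.
Per-hop propagation t_prop = 11/300000000 = 3.66667e-05 ms.
Pipeline fill: first packet needs 3·t_tx to clear all hops; remaining 177 packets each add one t_tx.
Total = (3+178-1)·t_tx + 3·t_prop = 180·0.0286533 + 3·3.66667e-05 = 5.16 ms.

5.16 ms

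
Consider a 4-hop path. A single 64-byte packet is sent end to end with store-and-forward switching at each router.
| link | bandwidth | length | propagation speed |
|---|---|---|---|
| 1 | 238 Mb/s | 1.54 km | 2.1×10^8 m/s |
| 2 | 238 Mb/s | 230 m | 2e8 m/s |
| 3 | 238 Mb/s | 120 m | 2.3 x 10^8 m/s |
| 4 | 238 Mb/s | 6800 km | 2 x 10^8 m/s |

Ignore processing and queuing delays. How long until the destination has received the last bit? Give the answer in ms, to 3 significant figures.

34.0 ms

L = 64 × 8 = 512 bits.
Transmission delay per hop = L/R = 512/238000000 = 0.00215126 ms; 4 hops → 0.00860504 ms.
Propagation delays (d/s per hop): 0.00733333, 0.00115, 0.000521739, 34 ms; sum = 34.009 ms.
End-to-end = 34.0 ms.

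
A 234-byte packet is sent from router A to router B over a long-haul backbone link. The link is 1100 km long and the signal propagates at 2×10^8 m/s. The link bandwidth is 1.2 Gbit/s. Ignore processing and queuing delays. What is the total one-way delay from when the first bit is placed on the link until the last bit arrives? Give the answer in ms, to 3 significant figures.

5.50 ms

L = 234 × 8 = 1872 bits.
Transmission delay = L/R = 1872 / 1200000000 = 0.00156 ms.
Propagation delay = d/s = 1100000 m / 200000000 m/s = 5.5 ms.
Total = 5.50 ms.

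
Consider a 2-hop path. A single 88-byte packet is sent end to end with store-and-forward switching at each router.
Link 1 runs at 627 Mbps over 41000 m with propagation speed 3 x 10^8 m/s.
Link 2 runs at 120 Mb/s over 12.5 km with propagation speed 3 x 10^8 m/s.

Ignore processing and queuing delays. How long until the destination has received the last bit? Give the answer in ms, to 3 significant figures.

0.185 ms

L = 88 × 8 = 704 bits.
Transmission delays (L/R per hop): 0.00112281, 0.00586667 ms; sum = 0.00698947 ms.
Propagation delays (d/s per hop): 0.136667, 0.0416667 ms; sum = 0.178333 ms.
End-to-end = 0.185 ms.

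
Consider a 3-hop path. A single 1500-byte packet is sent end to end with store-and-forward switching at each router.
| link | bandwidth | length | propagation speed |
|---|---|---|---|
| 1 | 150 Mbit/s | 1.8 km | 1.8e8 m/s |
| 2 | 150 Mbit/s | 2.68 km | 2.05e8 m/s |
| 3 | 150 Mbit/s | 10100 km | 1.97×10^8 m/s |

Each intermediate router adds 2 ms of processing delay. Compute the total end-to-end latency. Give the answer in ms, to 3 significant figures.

55.5 ms

L = 1500 × 8 = 12000 bits.
Transmission delay per hop = L/R = 12000/150000000 = 0.08 ms; 3 hops → 0.24 ms.
Propagation delays (d/s per hop): 0.01, 0.0130732, 51.269 ms; sum = 51.2921 ms.
Processing at 2 router(s): 2 × 2 ms = 4 ms.
End-to-end = 55.5 ms.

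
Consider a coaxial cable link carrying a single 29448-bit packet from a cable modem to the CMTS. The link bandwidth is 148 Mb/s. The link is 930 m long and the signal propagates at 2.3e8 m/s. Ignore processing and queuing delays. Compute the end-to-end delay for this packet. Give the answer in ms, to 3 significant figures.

0.203 ms

Transmission delay = L/R = 29448 / 148000000 = 0.198973 ms.
Propagation delay = d/s = 930 m / 2.3e+08 m/s = 0.00404348 ms.
Total = 0.203 ms.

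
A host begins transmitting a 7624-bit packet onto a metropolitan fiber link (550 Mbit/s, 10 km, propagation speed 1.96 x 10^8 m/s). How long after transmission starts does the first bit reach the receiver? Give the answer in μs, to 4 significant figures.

First bit experiences only propagation delay: d/s = 10000/196000000 = 51.02 μs.

51.02 μs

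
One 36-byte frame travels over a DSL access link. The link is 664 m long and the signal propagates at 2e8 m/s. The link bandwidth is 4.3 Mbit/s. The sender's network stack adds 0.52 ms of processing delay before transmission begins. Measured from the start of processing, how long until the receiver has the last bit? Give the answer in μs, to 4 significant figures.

L = 36 × 8 = 288 bits.
Transmission delay = L/R = 288 / 4300000 = 66.9767 μs.
Propagation delay = d/s = 664 m / 200000000 m/s = 3.32 μs.
Plus processing delay 0.52 ms = 520 μs.
Total = 590.3 μs.

590.3 μs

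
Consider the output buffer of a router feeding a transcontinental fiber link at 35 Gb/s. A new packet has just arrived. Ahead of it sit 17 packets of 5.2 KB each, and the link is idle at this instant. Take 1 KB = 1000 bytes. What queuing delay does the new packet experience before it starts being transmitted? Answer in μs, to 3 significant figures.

Each queued packet: L/R = 41600/35000000000 = 1.18857 μs.
17 queued → 20.2057 μs.
Queuing delay = 20.2 μs.

20.2 μs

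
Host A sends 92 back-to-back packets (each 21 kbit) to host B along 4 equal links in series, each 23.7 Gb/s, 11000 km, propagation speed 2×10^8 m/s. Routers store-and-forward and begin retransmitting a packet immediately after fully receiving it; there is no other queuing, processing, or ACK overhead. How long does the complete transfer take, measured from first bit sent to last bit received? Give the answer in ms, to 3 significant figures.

220 ms

Per-hop transmission t_tx = L/R = 21000/23700000000 = 0.000886076 ms.
Per-hop propagation t_prop = 11000000/200000000 = 55 ms.
Pipeline fill: first packet needs 4·t_tx to clear all hops; remaining 91 packets each add one t_tx.
Total = (4+92-1)·t_tx + 4·t_prop = 95·0.000886076 + 4·55 = 220 ms.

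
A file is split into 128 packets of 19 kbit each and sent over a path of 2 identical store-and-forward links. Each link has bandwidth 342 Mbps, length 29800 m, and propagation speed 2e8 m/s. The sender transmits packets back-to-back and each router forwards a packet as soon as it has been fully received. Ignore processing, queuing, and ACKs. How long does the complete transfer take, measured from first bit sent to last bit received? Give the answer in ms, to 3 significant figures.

7.46 ms

Per-hop transmission t_tx = L/R = 19000/342000000 = 0.0555556 ms.
Per-hop propagation t_prop = 29800/200000000 = 0.149 ms.
Pipeline fill: first packet needs 2·t_tx to clear all hops; remaining 127 packets each add one t_tx.
Total = (2+128-1)·t_tx + 2·t_prop = 129·0.0555556 + 2·0.149 = 7.46 ms.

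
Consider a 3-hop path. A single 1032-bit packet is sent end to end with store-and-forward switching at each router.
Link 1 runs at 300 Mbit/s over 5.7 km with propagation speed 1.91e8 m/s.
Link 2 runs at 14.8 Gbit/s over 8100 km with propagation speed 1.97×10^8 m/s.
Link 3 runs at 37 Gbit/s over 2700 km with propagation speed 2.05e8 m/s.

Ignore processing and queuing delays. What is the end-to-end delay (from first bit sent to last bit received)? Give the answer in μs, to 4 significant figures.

54320 μs

Transmission delays (L/R per hop): 3.44, 0.0697297, 0.0278919 μs; sum = 3.53762 μs.
Propagation delays (d/s per hop): 29.8429, 41116.8, 13170.7 μs; sum = 54317.3 μs.
End-to-end = 54320 μs.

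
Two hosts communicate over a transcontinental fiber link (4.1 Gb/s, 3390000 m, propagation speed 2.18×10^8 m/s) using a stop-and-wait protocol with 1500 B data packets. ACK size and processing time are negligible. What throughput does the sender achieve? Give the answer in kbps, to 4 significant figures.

t_tx = L/R = 12000/4.1e+09 = 2.92683e-06 s.
t_prop = 3390000/2.18e+08 = 0.0155505 s; RTT = 0.0311009 s.
Cycle = t_tx + RTT = 0.0311038 s.
Throughput = L / cycle = 12000 / 0.0311038 = 385.8 kbps.

385.8 kbps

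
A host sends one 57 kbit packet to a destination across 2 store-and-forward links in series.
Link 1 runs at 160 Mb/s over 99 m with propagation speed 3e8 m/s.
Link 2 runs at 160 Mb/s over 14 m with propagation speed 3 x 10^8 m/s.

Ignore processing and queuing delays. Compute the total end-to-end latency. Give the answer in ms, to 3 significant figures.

0.713 ms

L = 57000 bits.
Transmission delay per hop = L/R = 57000/160000000 = 0.35625 ms; 2 hops → 0.7125 ms.
Propagation delays (d/s per hop): 0.00033, 4.66667e-05 ms; sum = 0.000376667 ms.
End-to-end = 0.713 ms.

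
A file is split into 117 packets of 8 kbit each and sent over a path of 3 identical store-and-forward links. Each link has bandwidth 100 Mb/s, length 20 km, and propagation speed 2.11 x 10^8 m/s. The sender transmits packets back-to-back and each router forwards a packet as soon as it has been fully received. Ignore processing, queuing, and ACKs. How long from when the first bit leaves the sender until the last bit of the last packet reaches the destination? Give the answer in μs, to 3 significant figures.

Per-hop transmission t_tx = L/R = 8000/100000000 = 80 μs.
Per-hop propagation t_prop = 20000/211000000 = 94.7867 μs.
Pipeline fill: first packet needs 3·t_tx to clear all hops; remaining 116 packets each add one t_tx.
Total = (3+117-1)·t_tx + 3·t_prop = 119·80 + 3·94.7867 = 9800 μs.

9800 μs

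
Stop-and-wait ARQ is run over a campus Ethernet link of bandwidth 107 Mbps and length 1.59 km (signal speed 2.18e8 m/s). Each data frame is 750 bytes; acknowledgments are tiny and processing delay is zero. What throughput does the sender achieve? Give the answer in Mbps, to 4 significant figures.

t_tx = L/R = 6000/107000000 = 5.60748e-05 s.
t_prop = 1590/2.18e+08 = 7.29358e-06 s; RTT = 1.45872e-05 s.
Cycle = t_tx + RTT = 7.06619e-05 s.
Throughput = L / cycle = 6000 / 7.06619e-05 = 84.91 Mbps.

84.91 Mbps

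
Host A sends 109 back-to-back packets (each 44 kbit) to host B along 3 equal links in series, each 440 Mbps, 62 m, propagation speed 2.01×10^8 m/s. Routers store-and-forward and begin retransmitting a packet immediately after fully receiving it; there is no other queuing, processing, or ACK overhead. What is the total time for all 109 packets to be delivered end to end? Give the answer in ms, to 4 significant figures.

11.10 ms

Per-hop transmission t_tx = L/R = 44000/440000000 = 0.1 ms.
Per-hop propagation t_prop = 62/2.01e+08 = 0.000308458 ms.
Pipeline fill: first packet needs 3·t_tx to clear all hops; remaining 108 packets each add one t_tx.
Total = (3+109-1)·t_tx + 3·t_prop = 111·0.1 + 3·0.000308458 = 11.10 ms.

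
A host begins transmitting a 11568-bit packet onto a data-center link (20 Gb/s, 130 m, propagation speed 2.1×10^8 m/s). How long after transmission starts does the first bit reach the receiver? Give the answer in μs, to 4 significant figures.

0.6190 μs

First bit experiences only propagation delay: d/s = 130/210000000 = 0.6190 μs.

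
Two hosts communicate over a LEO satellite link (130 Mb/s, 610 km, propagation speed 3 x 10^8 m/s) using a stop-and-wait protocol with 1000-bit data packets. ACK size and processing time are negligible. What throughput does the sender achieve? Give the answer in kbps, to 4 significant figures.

t_tx = L/R = 1000/130000000 = 7.69231e-06 s.
t_prop = 610000/300000000 = 0.00203333 s; RTT = 0.00406667 s.
Cycle = t_tx + RTT = 0.00407436 s.
Throughput = L / cycle = 1000 / 0.00407436 = 245.4 kbps.

245.4 kbps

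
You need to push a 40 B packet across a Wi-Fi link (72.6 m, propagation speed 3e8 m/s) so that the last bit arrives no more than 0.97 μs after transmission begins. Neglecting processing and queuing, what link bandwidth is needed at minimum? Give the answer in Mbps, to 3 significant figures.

440 Mbps

L = 320 bits.
Propagation delay = 72.6 / 300000000 = 0.242 μs.
Transmission budget = 0.97 − 0.242 = 0.728 μs.
R ≥ L / t_tx = 320 bits / 7.28e-07 s = 440 Mbps.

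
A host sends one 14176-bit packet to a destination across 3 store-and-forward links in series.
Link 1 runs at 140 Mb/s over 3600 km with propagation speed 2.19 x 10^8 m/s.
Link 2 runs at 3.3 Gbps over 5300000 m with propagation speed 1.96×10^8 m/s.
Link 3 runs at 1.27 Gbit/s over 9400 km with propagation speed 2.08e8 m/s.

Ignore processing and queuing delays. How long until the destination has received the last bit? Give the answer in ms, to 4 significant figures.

88.79 ms

Transmission delays (L/R per hop): 0.101257, 0.00429576, 0.0111622 ms; sum = 0.116715 ms.
Propagation delays (d/s per hop): 16.4384, 27.0408, 45.1923 ms; sum = 88.6715 ms.
End-to-end = 88.79 ms.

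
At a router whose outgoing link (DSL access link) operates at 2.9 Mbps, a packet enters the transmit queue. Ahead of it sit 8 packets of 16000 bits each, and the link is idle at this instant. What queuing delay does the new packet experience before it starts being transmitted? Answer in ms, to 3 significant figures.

44.1 ms

Each queued packet: L/R = 16000/2900000 = 5.51724 ms.
8 queued → 44.1379 ms.
Queuing delay = 44.1 ms.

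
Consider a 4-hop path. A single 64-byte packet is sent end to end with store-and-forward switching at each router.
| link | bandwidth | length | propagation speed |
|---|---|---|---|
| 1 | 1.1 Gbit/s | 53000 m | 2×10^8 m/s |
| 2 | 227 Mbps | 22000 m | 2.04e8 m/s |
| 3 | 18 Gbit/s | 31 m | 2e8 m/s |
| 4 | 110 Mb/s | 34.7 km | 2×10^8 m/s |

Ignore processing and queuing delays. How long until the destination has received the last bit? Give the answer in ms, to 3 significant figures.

0.554 ms

L = 64 × 8 = 512 bits.
Transmission delays (L/R per hop): 0.000465455, 0.00225551, 2.84444e-05, 0.00465455 ms; sum = 0.00740395 ms.
Propagation delays (d/s per hop): 0.265, 0.107843, 0.000155, 0.1735 ms; sum = 0.546498 ms.
End-to-end = 0.554 ms.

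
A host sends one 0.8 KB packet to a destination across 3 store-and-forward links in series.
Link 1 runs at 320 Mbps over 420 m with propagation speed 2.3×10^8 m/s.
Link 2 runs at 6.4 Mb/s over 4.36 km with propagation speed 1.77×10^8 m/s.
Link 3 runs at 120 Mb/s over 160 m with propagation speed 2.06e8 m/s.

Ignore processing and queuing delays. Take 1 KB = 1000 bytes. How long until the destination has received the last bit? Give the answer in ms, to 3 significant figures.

1.10 ms

L = 6400 bits.
Transmission delays (L/R per hop): 0.02, 1, 0.0533333 ms; sum = 1.07333 ms.
Propagation delays (d/s per hop): 0.00182609, 0.0246328, 0.000776699 ms; sum = 0.0272356 ms.
End-to-end = 1.10 ms.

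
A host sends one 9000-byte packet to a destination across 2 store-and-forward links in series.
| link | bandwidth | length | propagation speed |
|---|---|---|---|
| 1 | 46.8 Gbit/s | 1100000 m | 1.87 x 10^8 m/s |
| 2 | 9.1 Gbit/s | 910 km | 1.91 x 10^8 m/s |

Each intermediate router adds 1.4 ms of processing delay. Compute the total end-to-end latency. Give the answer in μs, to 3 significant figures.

L = 9000 × 8 = 72000 bits.
Transmission delays (L/R per hop): 1.53846, 7.91209 μs; sum = 9.45055 μs.
Propagation delays (d/s per hop): 5882.35, 4764.4 μs; sum = 10646.8 μs.
Processing at 1 router(s): 1 × 1.4 ms = 1400 μs.
End-to-end = 12100 μs.

12100 μs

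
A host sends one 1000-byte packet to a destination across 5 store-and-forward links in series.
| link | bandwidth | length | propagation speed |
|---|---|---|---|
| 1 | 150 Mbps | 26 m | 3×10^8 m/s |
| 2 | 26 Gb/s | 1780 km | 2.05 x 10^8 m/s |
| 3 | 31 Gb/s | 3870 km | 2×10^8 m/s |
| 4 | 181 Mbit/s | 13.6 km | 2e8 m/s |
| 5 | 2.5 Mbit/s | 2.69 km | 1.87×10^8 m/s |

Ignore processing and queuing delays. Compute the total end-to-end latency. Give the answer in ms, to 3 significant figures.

31.4 ms

L = 1000 × 8 = 8000 bits.
Transmission delays (L/R per hop): 0.0533333, 0.000307692, 0.000258065, 0.0441989, 3.2 ms; sum = 3.2981 ms.
Propagation delays (d/s per hop): 8.66667e-05, 8.68293, 19.35, 0.068, 0.014385 ms; sum = 28.1154 ms.
End-to-end = 31.4 ms.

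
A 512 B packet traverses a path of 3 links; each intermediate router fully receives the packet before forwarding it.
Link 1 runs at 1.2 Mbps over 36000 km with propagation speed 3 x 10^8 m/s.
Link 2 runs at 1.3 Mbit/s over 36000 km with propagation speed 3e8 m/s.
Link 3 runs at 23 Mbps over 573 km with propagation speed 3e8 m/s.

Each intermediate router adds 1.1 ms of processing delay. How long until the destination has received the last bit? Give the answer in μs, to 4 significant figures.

250900 μs

L = 512 × 8 = 4096 bits.
Transmission delays (L/R per hop): 3413.33, 3150.77, 178.087 μs; sum = 6742.19 μs.
Propagation delays (d/s per hop): 120000, 120000, 1910 μs; sum = 241910 μs.
Processing at 2 router(s): 2 × 1.1 ms = 2200 μs.
End-to-end = 250900 μs.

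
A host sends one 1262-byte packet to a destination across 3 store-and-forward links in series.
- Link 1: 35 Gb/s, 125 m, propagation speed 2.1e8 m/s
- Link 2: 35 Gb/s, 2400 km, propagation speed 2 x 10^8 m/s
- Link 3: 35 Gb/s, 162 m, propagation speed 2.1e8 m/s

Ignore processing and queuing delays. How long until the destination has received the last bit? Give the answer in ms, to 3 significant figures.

12.0 ms

L = 1262 × 8 = 10096 bits.
Transmission delay per hop = L/R = 10096/35000000000 = 0.000288457 ms; 3 hops → 0.000865371 ms.
Propagation delays (d/s per hop): 0.000595238, 12, 0.000771429 ms; sum = 12.0014 ms.
End-to-end = 12.0 ms.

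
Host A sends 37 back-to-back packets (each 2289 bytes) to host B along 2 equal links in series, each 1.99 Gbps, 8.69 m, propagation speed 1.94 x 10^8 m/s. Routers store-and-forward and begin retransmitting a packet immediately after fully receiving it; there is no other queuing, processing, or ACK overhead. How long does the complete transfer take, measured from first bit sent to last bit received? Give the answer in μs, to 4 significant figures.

349.8 μs

Per-hop transmission t_tx = L/R = 18312/1990000000 = 9.20201 μs.
Per-hop propagation t_prop = 8.69/194000000 = 0.0447938 μs.
Pipeline fill: first packet needs 2·t_tx to clear all hops; remaining 36 packets each add one t_tx.
Total = (2+37-1)·t_tx + 2·t_prop = 38·9.20201 + 2·0.0447938 = 349.8 μs.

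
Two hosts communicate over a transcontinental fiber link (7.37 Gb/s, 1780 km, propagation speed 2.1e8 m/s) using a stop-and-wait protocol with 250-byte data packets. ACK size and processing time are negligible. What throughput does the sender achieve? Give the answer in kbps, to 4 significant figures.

118.0 kbps

t_tx = L/R = 2000/7370000000 = 2.7137e-07 s.
t_prop = 1780000/210000000 = 0.00847619 s; RTT = 0.0169524 s.
Cycle = t_tx + RTT = 0.0169527 s.
Throughput = L / cycle = 2000 / 0.0169527 = 118.0 kbps.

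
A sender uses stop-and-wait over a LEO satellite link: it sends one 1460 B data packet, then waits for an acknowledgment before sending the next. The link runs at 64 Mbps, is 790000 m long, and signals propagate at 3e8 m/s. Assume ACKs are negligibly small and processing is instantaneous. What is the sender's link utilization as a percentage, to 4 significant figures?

3.349 %

t_tx = L/R = 11680/64000000 = 0.0001825 s.
t_prop = 790000/300000000 = 0.00263333 s; RTT = 0.00526667 s.
Cycle = t_tx + RTT = 0.00544917 s.
Utilization = t_tx / cycle = 0.0001825/0.00544917 = 3.349 %.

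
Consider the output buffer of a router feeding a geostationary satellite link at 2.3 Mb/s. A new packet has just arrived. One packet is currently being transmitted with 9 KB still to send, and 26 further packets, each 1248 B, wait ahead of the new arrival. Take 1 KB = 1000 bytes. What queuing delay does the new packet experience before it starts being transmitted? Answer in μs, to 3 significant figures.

144000 μs

Each queued packet: L/R = 9984/2300000 = 4340.87 μs.
26 queued → 112863 μs.
Plus remaining 72000 bits of current packet: 31304.3 μs.
Queuing delay = 144000 μs.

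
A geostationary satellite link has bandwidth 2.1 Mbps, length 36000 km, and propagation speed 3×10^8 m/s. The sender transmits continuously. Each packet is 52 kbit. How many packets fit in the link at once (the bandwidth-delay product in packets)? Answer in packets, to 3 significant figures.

4.85 packets

Propagation delay = 36000000 / 300000000 = 0.12 s.
BDP = R × t_prop = 2100000 × 0.12 = 252000 bits.
In packets of 52000 bits: 4.85 packets.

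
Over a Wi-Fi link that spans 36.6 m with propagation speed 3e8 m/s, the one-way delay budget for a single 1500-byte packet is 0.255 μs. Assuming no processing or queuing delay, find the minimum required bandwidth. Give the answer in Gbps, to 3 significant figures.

L = 12000 bits.
Propagation delay = 36.6 / 300000000 = 0.122 μs.
Transmission budget = 0.255 − 0.122 = 0.133 μs.
R ≥ L / t_tx = 12000 bits / 1.33e-07 s = 90.2 Gbps.

90.2 Gbps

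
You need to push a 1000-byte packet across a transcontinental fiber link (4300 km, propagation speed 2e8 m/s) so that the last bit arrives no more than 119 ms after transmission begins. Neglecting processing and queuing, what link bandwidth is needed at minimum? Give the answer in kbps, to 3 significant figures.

L = 8000 bits.
Propagation delay = 4300000 / 200000000 = 21.5 ms.
Transmission budget = 119 − 21.5 = 97.5 ms.
R ≥ L / t_tx = 8000 bits / 0.0975 s = 82.1 kbps.

82.1 kbps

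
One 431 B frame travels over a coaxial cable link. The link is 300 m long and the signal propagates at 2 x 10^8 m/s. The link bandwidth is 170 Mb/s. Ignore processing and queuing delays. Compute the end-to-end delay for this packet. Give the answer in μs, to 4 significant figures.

21.78 μs

L = 431 × 8 = 3448 bits.
Transmission delay = L/R = 3448 / 170000000 = 20.2824 μs.
Propagation delay = d/s = 300 m / 200000000 m/s = 1.5 μs.
Total = 21.78 μs.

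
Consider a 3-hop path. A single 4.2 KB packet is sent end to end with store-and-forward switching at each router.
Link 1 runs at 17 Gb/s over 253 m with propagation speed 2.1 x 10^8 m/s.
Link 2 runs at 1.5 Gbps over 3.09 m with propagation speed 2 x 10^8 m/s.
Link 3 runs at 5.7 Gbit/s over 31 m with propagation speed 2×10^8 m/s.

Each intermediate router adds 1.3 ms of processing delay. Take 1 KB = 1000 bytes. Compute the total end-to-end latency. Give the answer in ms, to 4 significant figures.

L = 33600 bits.
Transmission delays (L/R per hop): 0.00197647, 0.0224, 0.00589474 ms; sum = 0.0302712 ms.
Propagation delays (d/s per hop): 0.00120476, 1.545e-05, 0.000155 ms; sum = 0.00137521 ms.
Processing at 2 router(s): 2 × 1.3 ms = 2.6 ms.
End-to-end = 2.632 ms.

2.632 ms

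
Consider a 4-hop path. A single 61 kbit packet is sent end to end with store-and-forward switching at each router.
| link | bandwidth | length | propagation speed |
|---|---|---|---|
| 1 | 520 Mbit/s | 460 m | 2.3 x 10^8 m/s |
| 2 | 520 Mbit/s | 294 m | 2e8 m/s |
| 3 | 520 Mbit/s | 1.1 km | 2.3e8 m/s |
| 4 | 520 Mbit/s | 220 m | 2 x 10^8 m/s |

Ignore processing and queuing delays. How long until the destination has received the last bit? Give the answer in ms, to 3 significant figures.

L = 61000 bits.
Transmission delay per hop = L/R = 61000/520000000 = 0.117308 ms; 4 hops → 0.469231 ms.
Propagation delays (d/s per hop): 0.002, 0.00147, 0.00478261, 0.0011 ms; sum = 0.00935261 ms.
End-to-end = 0.479 ms.

0.479 ms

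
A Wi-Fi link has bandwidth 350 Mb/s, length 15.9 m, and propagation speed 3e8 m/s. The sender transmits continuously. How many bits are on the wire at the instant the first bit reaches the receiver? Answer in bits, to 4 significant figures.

18.55 bits

Propagation delay = 15.9 / 300000000 = 5.3e-08 s.
BDP = R × t_prop = 350000000 × 5.3e-08 = 18.55 bits.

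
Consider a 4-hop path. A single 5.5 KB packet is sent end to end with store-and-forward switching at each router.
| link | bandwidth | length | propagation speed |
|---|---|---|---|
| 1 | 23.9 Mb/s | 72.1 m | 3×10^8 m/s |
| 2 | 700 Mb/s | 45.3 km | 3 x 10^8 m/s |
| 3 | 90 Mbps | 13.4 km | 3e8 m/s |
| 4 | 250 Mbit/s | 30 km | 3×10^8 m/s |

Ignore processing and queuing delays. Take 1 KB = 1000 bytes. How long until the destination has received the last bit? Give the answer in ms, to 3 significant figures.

2.86 ms

L = 44000 bits.
Transmission delays (L/R per hop): 1.841, 0.0628571, 0.488889, 0.176 ms; sum = 2.56875 ms.
Propagation delays (d/s per hop): 0.000240333, 0.151, 0.0446667, 0.1 ms; sum = 0.295907 ms.
End-to-end = 2.86 ms.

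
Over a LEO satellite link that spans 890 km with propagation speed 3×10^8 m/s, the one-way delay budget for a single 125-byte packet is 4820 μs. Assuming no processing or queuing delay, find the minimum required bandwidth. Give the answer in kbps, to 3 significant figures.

540 kbps

L = 1000 bits.
Propagation delay = 890000 / 300000000 = 2966.67 μs.
Transmission budget = 4820 − 2966.67 = 1853.33 μs.
R ≥ L / t_tx = 1000 bits / 0.00185333 s = 540 kbps.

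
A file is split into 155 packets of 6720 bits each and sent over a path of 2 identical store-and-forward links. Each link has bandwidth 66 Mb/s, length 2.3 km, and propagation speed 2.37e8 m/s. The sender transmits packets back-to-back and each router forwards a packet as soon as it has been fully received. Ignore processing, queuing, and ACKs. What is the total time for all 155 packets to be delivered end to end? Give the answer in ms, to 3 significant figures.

15.9 ms

Per-hop transmission t_tx = L/R = 6720/66000000 = 0.101818 ms.
Per-hop propagation t_prop = 2300/237000000 = 0.00970464 ms.
Pipeline fill: first packet needs 2·t_tx to clear all hops; remaining 154 packets each add one t_tx.
Total = (2+155-1)·t_tx + 2·t_prop = 156·0.101818 + 2·0.00970464 = 15.9 ms.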